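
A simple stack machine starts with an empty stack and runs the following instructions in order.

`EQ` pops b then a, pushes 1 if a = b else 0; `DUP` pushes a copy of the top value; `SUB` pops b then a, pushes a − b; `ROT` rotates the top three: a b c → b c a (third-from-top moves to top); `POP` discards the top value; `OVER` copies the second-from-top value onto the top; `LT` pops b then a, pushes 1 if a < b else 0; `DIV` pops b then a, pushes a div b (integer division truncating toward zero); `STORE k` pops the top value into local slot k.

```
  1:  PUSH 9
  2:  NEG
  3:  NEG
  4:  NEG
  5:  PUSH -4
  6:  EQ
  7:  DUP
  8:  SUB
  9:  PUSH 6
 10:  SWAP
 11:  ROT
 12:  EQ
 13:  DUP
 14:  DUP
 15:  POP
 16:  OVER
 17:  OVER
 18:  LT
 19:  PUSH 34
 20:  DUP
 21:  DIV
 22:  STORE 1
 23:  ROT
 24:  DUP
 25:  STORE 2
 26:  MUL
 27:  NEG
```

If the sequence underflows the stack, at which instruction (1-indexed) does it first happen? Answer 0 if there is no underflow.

11

PUSH 9   [9]
NEG      [-9]
NEG      [9]
NEG      [-9]
PUSH -4  [-9, -4]
EQ       [0]
DUP      [0, 0]
SUB      [0]
PUSH 6   [0, 6]
SWAP     [6, 0]
ROT  — needs 3 operands, stack has 2 → underflow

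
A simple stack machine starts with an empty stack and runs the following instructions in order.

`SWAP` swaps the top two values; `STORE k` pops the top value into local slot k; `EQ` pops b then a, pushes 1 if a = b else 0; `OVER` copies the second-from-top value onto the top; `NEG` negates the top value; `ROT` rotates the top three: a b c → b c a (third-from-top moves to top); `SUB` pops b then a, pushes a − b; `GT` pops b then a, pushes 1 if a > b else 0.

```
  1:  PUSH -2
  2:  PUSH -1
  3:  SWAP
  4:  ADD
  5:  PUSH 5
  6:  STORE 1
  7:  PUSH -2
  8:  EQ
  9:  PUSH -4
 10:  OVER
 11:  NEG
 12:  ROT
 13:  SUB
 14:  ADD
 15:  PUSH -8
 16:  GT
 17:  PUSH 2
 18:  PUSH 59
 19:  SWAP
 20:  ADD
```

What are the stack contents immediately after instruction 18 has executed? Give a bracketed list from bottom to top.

PUSH -2 : [-2]
PUSH -1 : [-2, -1]
SWAP    : [-1, -2]
ADD     : [-3]
PUSH 5  : [-3, 5]
STORE 1 : [-3]
PUSH -2 : [-3, -2]
EQ      : [0]
PUSH -4 : [0, -4]
OVER    : [0, -4, 0]
NEG     : [0, -4, 0]
ROT     : [-4, 0, 0]
SUB     : [-4, 0]
ADD     : [-4]
PUSH -8 : [-4, -8]
GT      : [1]
PUSH 2  : [1, 2]
PUSH 59 : [1, 2, 59]

[1, 2, 59]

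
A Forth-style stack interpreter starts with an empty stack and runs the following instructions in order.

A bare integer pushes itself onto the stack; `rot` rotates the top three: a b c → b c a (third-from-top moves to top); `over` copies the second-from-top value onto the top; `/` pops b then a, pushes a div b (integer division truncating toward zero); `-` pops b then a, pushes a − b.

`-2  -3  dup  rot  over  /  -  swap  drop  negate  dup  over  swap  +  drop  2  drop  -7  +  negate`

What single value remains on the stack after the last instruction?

4

-2     → -2
-3     → -2 -3
dup    → -2 -3 -3
rot    → -3 -3 -2
over   → -3 -3 -2 -3
/      → -3 -3 0
-      → -3 -3
swap   → -3 -3
drop   → -3
negate → 3
dup    → 3 3
over   → 3 3 3
swap   → 3 3 3
+      → 3 6
drop   → 3
2      → 3 2
drop   → 3
-7     → 3 -7
+      → -4
negate → 4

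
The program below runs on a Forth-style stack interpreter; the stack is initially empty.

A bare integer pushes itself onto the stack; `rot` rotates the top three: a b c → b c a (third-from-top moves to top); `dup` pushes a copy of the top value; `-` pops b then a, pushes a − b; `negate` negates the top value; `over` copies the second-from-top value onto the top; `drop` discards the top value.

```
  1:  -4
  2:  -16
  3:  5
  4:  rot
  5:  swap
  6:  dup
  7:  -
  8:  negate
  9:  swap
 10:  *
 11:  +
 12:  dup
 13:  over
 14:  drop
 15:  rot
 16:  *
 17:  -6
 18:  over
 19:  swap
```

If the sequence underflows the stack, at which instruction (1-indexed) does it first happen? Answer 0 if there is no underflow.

-4     -> [-4]
-16    -> [-4, -16]
5      -> [-4, -16, 5]
rot    -> [-16, 5, -4]
swap   -> [-16, -4, 5]
dup    -> [-16, -4, 5, 5]
-      -> [-16, -4, 0]
negate -> [-16, -4, 0]
swap   -> [-16, 0, -4]
*      -> [-16, 0]
+      -> [-16]
dup    -> [-16, -16]
over   -> [-16, -16, -16]
drop   -> [-16, -16]
rot  — needs 3 operands, stack has 2 → underflow

15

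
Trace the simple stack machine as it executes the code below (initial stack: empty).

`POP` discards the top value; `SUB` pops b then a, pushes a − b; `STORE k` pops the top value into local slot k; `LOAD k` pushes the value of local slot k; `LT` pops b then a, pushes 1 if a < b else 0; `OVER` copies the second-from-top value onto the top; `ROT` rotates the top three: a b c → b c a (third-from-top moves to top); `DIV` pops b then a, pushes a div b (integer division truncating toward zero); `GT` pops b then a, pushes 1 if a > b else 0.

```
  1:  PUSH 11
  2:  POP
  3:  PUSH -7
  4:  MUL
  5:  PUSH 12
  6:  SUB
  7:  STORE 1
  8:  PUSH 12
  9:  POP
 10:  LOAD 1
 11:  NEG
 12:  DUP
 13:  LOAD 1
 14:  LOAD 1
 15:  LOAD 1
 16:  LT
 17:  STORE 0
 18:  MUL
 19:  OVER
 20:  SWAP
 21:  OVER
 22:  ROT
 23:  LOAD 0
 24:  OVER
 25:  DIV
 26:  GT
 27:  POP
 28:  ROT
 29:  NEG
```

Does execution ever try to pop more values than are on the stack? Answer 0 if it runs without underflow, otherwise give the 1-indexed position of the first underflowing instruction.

4

PUSH 11 : [11]
POP     : []
PUSH -7 : [-7]
MUL  — needs 2 operands, stack has 1 → underflow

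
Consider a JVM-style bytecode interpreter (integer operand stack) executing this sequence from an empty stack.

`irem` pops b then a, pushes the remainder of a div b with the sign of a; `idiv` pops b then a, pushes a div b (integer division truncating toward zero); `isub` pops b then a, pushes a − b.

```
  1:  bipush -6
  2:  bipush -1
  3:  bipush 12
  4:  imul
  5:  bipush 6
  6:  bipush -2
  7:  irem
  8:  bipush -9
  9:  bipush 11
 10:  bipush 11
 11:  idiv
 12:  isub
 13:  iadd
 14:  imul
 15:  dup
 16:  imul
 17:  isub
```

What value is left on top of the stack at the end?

bipush -6 -> [-6]
bipush -1 -> [-6, -1]
bipush 12 -> [-6, -1, 12]
imul      -> [-6, -12]
bipush 6  -> [-6, -12, 6]
bipush -2 -> [-6, -12, 6, -2]
irem      -> [-6, -12, 0]
bipush -9 -> [-6, -12, 0, -9]
bipush 11 -> [-6, -12, 0, -9, 11]
bipush 11 -> [-6, -12, 0, -9, 11, 11]
idiv      -> [-6, -12, 0, -9, 1]
isub      -> [-6, -12, 0, -10]
iadd      -> [-6, -12, -10]
imul      -> [-6, 120]
dup       -> [-6, 120, 120]
imul      -> [-6, 14400]
isub      -> [-14406]

-14406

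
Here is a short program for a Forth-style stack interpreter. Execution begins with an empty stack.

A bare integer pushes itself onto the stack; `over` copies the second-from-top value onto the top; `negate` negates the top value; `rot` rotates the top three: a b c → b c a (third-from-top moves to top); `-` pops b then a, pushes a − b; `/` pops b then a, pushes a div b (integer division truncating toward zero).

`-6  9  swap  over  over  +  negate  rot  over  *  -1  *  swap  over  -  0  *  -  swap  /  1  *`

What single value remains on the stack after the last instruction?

-4

-6     → -6
9      → -6 9
swap   → 9 -6
over   → 9 -6 9
over   → 9 -6 9 -6
+      → 9 -6 3
negate → 9 -6 -3
rot    → -6 -3 9
over   → -6 -3 9 -3
*      → -6 -3 -27
-1     → -6 -3 -27 -1
*      → -6 -3 27
swap   → -6 27 -3
over   → -6 27 -3 27
-      → -6 27 -30
0      → -6 27 -30 0
*      → -6 27 0
-      → -6 27
swap   → 27 -6
/      → -4
1      → -4 1
*      → -4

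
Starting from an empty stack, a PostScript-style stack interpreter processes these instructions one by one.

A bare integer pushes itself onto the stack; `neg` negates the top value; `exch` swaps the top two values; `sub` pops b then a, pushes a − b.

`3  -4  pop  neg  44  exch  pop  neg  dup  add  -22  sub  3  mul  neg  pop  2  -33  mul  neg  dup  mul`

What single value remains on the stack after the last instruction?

4356

3    -> 3
-4   -> 3 -4
pop  -> 3
neg  -> -3
44   -> -3 44
exch -> 44 -3
pop  -> 44
neg  -> -44
dup  -> -44 -44
add  -> -88
-22  -> -88 -22
sub  -> -66
3    -> -66 3
mul  -> -198
neg  -> 198
pop  -> (empty)
2    -> 2
-33  -> 2 -33
mul  -> -66
neg  -> 66
dup  -> 66 66
mul  -> 4356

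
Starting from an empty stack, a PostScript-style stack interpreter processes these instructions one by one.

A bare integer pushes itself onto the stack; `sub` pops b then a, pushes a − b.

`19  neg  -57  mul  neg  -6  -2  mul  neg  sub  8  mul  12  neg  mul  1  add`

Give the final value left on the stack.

102817

19   [19]
neg  [-19]
-57  [-19, -57]
mul  [1083]
neg  [-1083]
-6   [-1083, -6]
-2   [-1083, -6, -2]
mul  [-1083, 12]
neg  [-1083, -12]
sub  [-1071]
8    [-1071, 8]
mul  [-8568]
12   [-8568, 12]
neg  [-8568, -12]
mul  [102816]
1    [102816, 1]
add  [102817]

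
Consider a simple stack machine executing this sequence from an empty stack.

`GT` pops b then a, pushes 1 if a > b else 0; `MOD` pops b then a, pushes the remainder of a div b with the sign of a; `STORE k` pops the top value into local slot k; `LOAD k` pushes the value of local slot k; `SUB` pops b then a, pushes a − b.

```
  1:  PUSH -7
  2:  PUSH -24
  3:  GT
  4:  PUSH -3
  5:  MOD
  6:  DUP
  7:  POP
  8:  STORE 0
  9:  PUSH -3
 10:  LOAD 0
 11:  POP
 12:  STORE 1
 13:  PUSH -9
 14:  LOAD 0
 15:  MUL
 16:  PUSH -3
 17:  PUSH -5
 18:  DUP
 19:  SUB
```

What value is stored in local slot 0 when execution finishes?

PUSH -7  -> -7
PUSH -24 -> -7 -24
GT       -> 1
PUSH -3  -> 1 -3
MOD      -> 1
DUP      -> 1 1
POP      -> 1
STORE 0  -> (empty)
PUSH -3  -> -3
LOAD 0   -> -3 1
POP      -> -3
STORE 1  -> (empty)
PUSH -9  -> -9
LOAD 0   -> -9 1
MUL      -> -9
PUSH -3  -> -9 -3
PUSH -5  -> -9 -3 -5
DUP      -> -9 -3 -5 -5
SUB      -> -9 -3 0

1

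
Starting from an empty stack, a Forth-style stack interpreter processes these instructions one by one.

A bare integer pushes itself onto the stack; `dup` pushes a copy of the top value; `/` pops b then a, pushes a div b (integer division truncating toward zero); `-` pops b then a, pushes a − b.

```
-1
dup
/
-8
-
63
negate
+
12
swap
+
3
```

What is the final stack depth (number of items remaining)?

-1     -> [-1]
dup    -> [-1, -1]
/      -> [1]
-8     -> [1, -8]
-      -> [9]
63     -> [9, 63]
negate -> [9, -63]
+      -> [-54]
12     -> [-54, 12]
swap   -> [12, -54]
+      -> [-42]
3      -> [-42, 3]

2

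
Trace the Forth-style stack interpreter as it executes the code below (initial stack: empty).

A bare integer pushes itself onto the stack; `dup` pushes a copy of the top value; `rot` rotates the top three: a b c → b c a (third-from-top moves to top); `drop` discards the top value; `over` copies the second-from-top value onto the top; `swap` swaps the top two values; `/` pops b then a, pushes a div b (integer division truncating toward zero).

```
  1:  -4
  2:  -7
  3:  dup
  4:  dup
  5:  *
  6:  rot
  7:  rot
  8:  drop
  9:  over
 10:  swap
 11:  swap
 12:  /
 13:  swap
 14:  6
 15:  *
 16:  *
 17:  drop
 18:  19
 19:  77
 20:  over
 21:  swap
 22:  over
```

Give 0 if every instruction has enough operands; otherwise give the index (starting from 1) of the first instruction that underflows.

0

-4    -4
-7    -4 -7
dup   -4 -7 -7
dup   -4 -7 -7 -7
*     -4 -7 49
rot   -7 49 -4
rot   49 -4 -7
drop  49 -4
over  49 -4 49
swap  49 49 -4
swap  49 -4 49
/     49 0
swap  0 49
6     0 49 6
*     0 294
*     0
drop  (empty)
19    19
77    19 77
over  19 77 19
swap  19 19 77
over  19 19 77 19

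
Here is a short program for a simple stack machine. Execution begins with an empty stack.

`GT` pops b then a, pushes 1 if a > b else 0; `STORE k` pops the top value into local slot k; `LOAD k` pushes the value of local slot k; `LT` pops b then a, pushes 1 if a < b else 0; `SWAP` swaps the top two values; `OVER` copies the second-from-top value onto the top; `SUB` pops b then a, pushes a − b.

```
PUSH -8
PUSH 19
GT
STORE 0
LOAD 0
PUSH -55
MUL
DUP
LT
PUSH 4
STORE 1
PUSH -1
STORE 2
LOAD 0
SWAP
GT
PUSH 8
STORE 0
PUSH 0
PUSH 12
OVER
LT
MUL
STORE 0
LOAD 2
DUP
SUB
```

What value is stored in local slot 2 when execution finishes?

-1

PUSH -8  -> -8
PUSH 19  -> -8 19
GT       -> 0
STORE 0  -> (empty)
LOAD 0   -> 0
PUSH -55 -> 0 -55
MUL      -> 0
DUP      -> 0 0
LT       -> 0
PUSH 4   -> 0 4
STORE 1  -> 0
PUSH -1  -> 0 -1
STORE 2  -> 0
LOAD 0   -> 0 0
SWAP     -> 0 0
GT       -> 0
PUSH 8   -> 0 8
STORE 0  -> 0
PUSH 0   -> 0 0
PUSH 12  -> 0 0 12
OVER     -> 0 0 12 0
LT       -> 0 0 0
MUL      -> 0 0
STORE 0  -> 0
LOAD 2   -> 0 -1
DUP      -> 0 -1 -1
SUB      -> 0 0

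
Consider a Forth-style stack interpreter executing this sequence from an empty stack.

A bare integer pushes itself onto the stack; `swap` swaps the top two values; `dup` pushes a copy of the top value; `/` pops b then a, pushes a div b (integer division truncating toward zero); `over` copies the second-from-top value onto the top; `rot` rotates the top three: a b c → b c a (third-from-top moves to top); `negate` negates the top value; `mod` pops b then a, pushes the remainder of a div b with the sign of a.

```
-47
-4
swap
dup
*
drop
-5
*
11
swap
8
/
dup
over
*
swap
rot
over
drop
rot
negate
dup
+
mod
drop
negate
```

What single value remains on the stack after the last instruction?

-2

-47    : [-47]
-4     : [-47, -4]
swap   : [-4, -47]
dup    : [-4, -47, -47]
*      : [-4, 2209]
drop   : [-4]
-5     : [-4, -5]
*      : [20]
11     : [20, 11]
swap   : [11, 20]
8      : [11, 20, 8]
/      : [11, 2]
dup    : [11, 2, 2]
over   : [11, 2, 2, 2]
*      : [11, 2, 4]
swap   : [11, 4, 2]
rot    : [4, 2, 11]
over   : [4, 2, 11, 2]
drop   : [4, 2, 11]
rot    : [2, 11, 4]
negate : [2, 11, -4]
dup    : [2, 11, -4, -4]
+      : [2, 11, -8]
mod    : [2, 3]
drop   : [2]
negate : [-2]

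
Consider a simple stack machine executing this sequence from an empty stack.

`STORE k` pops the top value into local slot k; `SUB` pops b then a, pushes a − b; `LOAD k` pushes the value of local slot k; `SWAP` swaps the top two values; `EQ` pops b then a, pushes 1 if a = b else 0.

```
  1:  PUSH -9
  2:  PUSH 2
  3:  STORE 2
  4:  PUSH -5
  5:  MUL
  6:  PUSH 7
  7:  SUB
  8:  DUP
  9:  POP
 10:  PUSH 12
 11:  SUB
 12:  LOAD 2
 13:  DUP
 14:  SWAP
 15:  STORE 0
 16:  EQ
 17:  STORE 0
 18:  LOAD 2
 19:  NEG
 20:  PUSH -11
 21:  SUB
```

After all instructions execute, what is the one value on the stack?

9

PUSH -9  -> -9
PUSH 2   -> -9 2
STORE 2  -> -9
PUSH -5  -> -9 -5
MUL      -> 45
PUSH 7   -> 45 7
SUB      -> 38
DUP      -> 38 38
POP      -> 38
PUSH 12  -> 38 12
SUB      -> 26
LOAD 2   -> 26 2
DUP      -> 26 2 2
SWAP     -> 26 2 2
STORE 0  -> 26 2
EQ       -> 0
STORE 0  -> (empty)
LOAD 2   -> 2
NEG      -> -2
PUSH -11 -> -2 -11
SUB      -> 9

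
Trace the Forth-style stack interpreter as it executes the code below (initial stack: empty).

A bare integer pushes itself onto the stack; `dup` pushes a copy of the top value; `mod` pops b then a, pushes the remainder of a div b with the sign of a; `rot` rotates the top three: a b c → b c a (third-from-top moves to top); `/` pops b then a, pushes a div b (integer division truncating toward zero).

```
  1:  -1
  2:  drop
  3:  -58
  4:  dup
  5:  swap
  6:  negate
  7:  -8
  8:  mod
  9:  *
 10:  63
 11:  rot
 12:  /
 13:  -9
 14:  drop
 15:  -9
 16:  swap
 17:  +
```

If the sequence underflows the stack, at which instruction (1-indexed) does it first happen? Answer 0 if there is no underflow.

11

-1     -> -1
drop   -> (empty)
-58    -> -58
dup    -> -58 -58
swap   -> -58 -58
negate -> -58 58
-8     -> -58 58 -8
mod    -> -58 2
*      -> -116
63     -> -116 63
rot  — needs 3 operands, stack has 2 → underflow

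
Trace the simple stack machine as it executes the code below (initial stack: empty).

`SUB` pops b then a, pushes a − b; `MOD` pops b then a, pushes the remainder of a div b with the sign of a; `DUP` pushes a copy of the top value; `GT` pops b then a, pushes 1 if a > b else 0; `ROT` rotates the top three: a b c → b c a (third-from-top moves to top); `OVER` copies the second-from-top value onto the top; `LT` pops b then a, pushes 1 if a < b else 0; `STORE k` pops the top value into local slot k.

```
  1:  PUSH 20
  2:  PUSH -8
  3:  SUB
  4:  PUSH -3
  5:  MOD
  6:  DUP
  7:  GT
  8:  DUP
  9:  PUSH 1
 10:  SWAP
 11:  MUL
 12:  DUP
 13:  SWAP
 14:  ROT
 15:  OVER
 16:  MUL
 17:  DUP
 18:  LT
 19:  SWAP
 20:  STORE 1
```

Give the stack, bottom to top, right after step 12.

PUSH 20 → 20
PUSH -8 → 20 -8
SUB     → 28
PUSH -3 → 28 -3
MOD     → 1
DUP     → 1 1
GT      → 0
DUP     → 0 0
PUSH 1  → 0 0 1
SWAP    → 0 1 0
MUL     → 0 0
DUP     → 0 0 0

[0, 0, 0]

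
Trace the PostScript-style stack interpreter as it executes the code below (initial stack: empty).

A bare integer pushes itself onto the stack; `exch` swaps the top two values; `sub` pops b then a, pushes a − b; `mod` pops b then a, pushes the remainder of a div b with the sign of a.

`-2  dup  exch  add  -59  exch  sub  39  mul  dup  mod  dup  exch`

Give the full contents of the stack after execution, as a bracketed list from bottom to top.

-2    -2
dup   -2 -2
exch  -2 -2
add   -4
-59   -4 -59
exch  -59 -4
sub   -55
39    -55 39
mul   -2145
dup   -2145 -2145
mod   0
dup   0 0
exch  0 0

[0, 0]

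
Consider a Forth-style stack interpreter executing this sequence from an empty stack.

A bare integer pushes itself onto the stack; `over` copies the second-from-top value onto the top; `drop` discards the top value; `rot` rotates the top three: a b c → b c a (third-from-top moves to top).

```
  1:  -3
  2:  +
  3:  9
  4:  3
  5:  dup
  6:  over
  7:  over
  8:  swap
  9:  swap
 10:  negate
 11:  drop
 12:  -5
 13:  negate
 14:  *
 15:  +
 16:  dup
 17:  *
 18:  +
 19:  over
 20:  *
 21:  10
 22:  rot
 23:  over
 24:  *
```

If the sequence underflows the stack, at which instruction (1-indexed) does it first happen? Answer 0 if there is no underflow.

2

-3 → -3
+  — needs 2 operands, stack has 1 → underflow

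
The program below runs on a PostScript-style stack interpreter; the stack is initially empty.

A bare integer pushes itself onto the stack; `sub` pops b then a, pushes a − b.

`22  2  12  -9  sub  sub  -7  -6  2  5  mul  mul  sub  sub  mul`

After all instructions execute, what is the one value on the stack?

-1584

22  : [22]
2   : [22, 2]
12  : [22, 2, 12]
-9  : [22, 2, 12, -9]
sub : [22, 2, 21]
sub : [22, -19]
-7  : [22, -19, -7]
-6  : [22, -19, -7, -6]
2   : [22, -19, -7, -6, 2]
5   : [22, -19, -7, -6, 2, 5]
mul : [22, -19, -7, -6, 10]
mul : [22, -19, -7, -60]
sub : [22, -19, 53]
sub : [22, -72]
mul : [-1584]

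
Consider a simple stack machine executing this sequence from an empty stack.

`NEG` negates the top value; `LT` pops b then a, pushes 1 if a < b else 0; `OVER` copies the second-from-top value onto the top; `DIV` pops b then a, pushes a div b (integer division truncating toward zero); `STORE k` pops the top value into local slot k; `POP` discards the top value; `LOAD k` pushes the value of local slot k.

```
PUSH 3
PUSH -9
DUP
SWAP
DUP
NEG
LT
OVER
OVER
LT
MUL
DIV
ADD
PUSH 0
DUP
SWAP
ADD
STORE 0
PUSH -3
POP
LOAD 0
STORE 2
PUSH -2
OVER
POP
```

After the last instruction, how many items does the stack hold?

2

PUSH 3   3
PUSH -9  3 -9
DUP      3 -9 -9
SWAP     3 -9 -9
DUP      3 -9 -9 -9
NEG      3 -9 -9 9
LT       3 -9 1
OVER     3 -9 1 -9
OVER     3 -9 1 -9 1
LT       3 -9 1 1
MUL      3 -9 1
DIV      3 -9
ADD      -6
PUSH 0   -6 0
DUP      -6 0 0
SWAP     -6 0 0
ADD      -6 0
STORE 0  -6
PUSH -3  -6 -3
POP      -6
LOAD 0   -6 0
STORE 2  -6
PUSH -2  -6 -2
OVER     -6 -2 -6
POP      -6 -2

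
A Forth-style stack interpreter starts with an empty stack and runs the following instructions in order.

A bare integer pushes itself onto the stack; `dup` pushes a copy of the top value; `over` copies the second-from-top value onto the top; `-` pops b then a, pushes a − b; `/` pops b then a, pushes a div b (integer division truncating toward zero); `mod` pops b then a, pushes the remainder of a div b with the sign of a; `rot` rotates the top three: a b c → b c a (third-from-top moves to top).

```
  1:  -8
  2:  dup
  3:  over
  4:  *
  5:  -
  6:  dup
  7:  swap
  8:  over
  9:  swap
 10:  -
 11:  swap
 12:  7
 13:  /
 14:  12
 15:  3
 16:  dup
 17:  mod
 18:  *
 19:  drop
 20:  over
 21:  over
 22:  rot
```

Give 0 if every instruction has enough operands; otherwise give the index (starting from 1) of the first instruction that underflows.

-8    -8
dup   -8 -8
over  -8 -8 -8
*     -8 64
-     -72
dup   -72 -72
swap  -72 -72
over  -72 -72 -72
swap  -72 -72 -72
-     -72 0
swap  0 -72
7     0 -72 7
/     0 -10
12    0 -10 12
3     0 -10 12 3
dup   0 -10 12 3 3
mod   0 -10 12 0
*     0 -10 0
drop  0 -10
over  0 -10 0
over  0 -10 0 -10
rot   0 0 -10 -10

0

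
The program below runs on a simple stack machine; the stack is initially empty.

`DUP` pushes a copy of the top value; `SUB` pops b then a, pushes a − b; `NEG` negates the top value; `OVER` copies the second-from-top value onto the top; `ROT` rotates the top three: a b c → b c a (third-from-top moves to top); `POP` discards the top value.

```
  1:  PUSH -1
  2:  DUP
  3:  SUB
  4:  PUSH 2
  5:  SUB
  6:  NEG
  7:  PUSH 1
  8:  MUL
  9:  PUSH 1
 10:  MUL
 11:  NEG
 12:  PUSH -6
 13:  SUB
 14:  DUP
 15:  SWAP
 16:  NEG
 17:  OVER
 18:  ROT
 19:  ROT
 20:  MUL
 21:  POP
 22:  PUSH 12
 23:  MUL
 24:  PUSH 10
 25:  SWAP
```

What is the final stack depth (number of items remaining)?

PUSH -1 → [-1]
DUP     → [-1, -1]
SUB     → [0]
PUSH 2  → [0, 2]
SUB     → [-2]
NEG     → [2]
PUSH 1  → [2, 1]
MUL     → [2]
PUSH 1  → [2, 1]
MUL     → [2]
NEG     → [-2]
PUSH -6 → [-2, -6]
SUB     → [4]
DUP     → [4, 4]
SWAP    → [4, 4]
NEG     → [4, -4]
OVER    → [4, -4, 4]
ROT     → [-4, 4, 4]
ROT     → [4, 4, -4]
MUL     → [4, -16]
POP     → [4]
PUSH 12 → [4, 12]
MUL     → [48]
PUSH 10 → [48, 10]
SWAP    → [10, 48]

2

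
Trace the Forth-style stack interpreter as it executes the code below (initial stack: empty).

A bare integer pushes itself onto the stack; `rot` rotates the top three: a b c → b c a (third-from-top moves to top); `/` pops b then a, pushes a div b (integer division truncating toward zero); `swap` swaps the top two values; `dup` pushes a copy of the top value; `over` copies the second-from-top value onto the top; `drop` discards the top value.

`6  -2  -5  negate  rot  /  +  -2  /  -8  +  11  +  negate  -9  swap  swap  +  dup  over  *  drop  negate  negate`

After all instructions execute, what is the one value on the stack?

-13

6      → 6
-2     → 6 -2
-5     → 6 -2 -5
negate → 6 -2 5
rot    → -2 5 6
/      → -2 0
+      → -2
-2     → -2 -2
/      → 1
-8     → 1 -8
+      → -7
11     → -7 11
+      → 4
negate → -4
-9     → -4 -9
swap   → -9 -4
swap   → -4 -9
+      → -13
dup    → -13 -13
over   → -13 -13 -13
*      → -13 169
drop   → -13
negate → 13
negate → -13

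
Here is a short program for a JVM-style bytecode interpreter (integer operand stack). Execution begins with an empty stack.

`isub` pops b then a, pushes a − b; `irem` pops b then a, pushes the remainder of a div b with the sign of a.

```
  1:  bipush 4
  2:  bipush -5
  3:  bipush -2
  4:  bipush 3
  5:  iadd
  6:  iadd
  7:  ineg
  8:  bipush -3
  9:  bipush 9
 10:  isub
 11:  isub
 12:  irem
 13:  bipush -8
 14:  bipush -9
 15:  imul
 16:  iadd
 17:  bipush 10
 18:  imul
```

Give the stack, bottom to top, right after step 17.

bipush 4  → 4
bipush -5 → 4 -5
bipush -2 → 4 -5 -2
bipush 3  → 4 -5 -2 3
iadd      → 4 -5 1
iadd      → 4 -4
ineg      → 4 4
bipush -3 → 4 4 -3
bipush 9  → 4 4 -3 9
isub      → 4 4 -12
isub      → 4 16
irem      → 4
bipush -8 → 4 -8
bipush -9 → 4 -8 -9
imul      → 4 72
iadd      → 76
bipush 10 → 76 10

[76, 10]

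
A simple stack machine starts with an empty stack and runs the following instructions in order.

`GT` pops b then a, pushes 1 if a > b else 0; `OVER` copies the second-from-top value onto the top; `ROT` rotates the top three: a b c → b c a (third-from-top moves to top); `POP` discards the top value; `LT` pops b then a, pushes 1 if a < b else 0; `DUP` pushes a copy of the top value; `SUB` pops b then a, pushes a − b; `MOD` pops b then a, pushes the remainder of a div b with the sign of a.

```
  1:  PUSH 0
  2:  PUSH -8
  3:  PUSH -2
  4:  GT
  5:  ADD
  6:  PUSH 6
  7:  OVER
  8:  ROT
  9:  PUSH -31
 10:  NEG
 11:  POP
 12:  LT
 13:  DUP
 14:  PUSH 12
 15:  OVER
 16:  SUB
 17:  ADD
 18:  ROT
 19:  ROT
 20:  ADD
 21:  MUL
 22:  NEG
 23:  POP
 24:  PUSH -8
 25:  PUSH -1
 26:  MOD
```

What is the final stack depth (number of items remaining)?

1

PUSH 0   -> [0]
PUSH -8  -> [0, -8]
PUSH -2  -> [0, -8, -2]
GT       -> [0, 0]
ADD      -> [0]
PUSH 6   -> [0, 6]
OVER     -> [0, 6, 0]
ROT      -> [6, 0, 0]
PUSH -31 -> [6, 0, 0, -31]
NEG      -> [6, 0, 0, 31]
POP      -> [6, 0, 0]
LT       -> [6, 0]
DUP      -> [6, 0, 0]
PUSH 12  -> [6, 0, 0, 12]
OVER     -> [6, 0, 0, 12, 0]
SUB      -> [6, 0, 0, 12]
ADD      -> [6, 0, 12]
ROT      -> [0, 12, 6]
ROT      -> [12, 6, 0]
ADD      -> [12, 6]
MUL      -> [72]
NEG      -> [-72]
POP      -> []
PUSH -8  -> [-8]
PUSH -1  -> [-8, -1]
MOD      -> [0]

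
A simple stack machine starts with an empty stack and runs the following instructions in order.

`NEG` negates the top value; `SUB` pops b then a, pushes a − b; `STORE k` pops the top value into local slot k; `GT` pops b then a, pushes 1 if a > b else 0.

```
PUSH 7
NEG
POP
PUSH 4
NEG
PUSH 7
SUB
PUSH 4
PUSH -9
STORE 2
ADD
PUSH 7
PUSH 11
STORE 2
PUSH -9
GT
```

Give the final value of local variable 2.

11

PUSH 7  → 7
NEG     → -7
POP     → (empty)
PUSH 4  → 4
NEG     → -4
PUSH 7  → -4 7
SUB     → -11
PUSH 4  → -11 4
PUSH -9 → -11 4 -9
STORE 2 → -11 4
ADD     → -7
PUSH 7  → -7 7
PUSH 11 → -7 7 11
STORE 2 → -7 7
PUSH -9 → -7 7 -9
GT      → -7 1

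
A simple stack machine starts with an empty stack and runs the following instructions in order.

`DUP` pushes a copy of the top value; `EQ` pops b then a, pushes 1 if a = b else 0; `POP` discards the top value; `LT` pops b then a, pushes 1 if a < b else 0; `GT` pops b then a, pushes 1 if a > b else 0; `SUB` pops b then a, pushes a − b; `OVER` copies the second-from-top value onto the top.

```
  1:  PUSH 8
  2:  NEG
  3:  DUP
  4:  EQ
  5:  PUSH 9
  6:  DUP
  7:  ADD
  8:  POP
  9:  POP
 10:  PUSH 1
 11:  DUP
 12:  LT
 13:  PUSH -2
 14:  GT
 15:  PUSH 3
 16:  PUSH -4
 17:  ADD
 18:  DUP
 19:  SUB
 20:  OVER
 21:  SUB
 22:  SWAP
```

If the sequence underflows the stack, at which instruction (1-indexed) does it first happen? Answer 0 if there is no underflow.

0

PUSH 8  → [8]
NEG     → [-8]
DUP     → [-8, -8]
EQ      → [1]
PUSH 9  → [1, 9]
DUP     → [1, 9, 9]
ADD     → [1, 18]
POP     → [1]
POP     → []
PUSH 1  → [1]
DUP     → [1, 1]
LT      → [0]
PUSH -2 → [0, -2]
GT      → [1]
PUSH 3  → [1, 3]
PUSH -4 → [1, 3, -4]
ADD     → [1, -1]
DUP     → [1, -1, -1]
SUB     → [1, 0]
OVER    → [1, 0, 1]
SUB     → [1, -1]
SWAP    → [-1, 1]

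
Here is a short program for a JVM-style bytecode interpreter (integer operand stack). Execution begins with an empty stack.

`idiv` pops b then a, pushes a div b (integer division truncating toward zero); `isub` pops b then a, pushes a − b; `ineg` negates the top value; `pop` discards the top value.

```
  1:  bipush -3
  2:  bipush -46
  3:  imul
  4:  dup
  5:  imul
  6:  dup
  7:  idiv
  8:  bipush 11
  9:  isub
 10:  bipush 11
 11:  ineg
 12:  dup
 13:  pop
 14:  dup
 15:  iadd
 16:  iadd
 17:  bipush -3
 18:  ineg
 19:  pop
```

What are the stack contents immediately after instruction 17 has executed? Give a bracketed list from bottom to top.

[-32, -3]

bipush -3   [-3]
bipush -46  [-3, -46]
imul        [138]
dup         [138, 138]
imul        [19044]
dup         [19044, 19044]
idiv        [1]
bipush 11   [1, 11]
isub        [-10]
bipush 11   [-10, 11]
ineg        [-10, -11]
dup         [-10, -11, -11]
pop         [-10, -11]
dup         [-10, -11, -11]
iadd        [-10, -22]
iadd        [-32]
bipush -3   [-32, -3]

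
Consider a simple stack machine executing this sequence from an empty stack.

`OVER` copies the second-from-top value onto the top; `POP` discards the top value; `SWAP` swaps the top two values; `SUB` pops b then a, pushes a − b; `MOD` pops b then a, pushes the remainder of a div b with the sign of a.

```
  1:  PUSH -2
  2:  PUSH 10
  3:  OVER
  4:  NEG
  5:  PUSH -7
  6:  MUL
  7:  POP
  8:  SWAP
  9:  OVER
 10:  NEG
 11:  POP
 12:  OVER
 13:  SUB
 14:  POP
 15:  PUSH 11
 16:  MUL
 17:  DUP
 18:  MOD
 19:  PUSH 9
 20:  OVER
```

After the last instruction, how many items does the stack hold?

PUSH -2 -> [-2]
PUSH 10 -> [-2, 10]
OVER    -> [-2, 10, -2]
NEG     -> [-2, 10, 2]
PUSH -7 -> [-2, 10, 2, -7]
MUL     -> [-2, 10, -14]
POP     -> [-2, 10]
SWAP    -> [10, -2]
OVER    -> [10, -2, 10]
NEG     -> [10, -2, -10]
POP     -> [10, -2]
OVER    -> [10, -2, 10]
SUB     -> [10, -12]
POP     -> [10]
PUSH 11 -> [10, 11]
MUL     -> [110]
DUP     -> [110, 110]
MOD     -> [0]
PUSH 9  -> [0, 9]
OVER    -> [0, 9, 0]

3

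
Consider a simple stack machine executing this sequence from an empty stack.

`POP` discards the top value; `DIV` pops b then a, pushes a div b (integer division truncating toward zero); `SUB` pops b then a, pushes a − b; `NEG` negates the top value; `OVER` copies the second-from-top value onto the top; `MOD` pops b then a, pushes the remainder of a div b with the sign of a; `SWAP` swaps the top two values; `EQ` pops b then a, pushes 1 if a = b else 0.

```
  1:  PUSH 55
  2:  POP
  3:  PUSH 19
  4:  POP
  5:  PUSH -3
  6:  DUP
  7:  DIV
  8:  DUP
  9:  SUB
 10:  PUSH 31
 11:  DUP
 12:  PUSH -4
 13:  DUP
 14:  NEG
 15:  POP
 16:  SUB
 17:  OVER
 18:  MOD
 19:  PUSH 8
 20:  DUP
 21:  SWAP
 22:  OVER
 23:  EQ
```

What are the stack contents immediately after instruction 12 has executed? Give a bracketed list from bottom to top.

[0, 31, 31, -4]

PUSH 55  55
POP      (empty)
PUSH 19  19
POP      (empty)
PUSH -3  -3
DUP      -3 -3
DIV      1
DUP      1 1
SUB      0
PUSH 31  0 31
DUP      0 31 31
PUSH -4  0 31 31 -4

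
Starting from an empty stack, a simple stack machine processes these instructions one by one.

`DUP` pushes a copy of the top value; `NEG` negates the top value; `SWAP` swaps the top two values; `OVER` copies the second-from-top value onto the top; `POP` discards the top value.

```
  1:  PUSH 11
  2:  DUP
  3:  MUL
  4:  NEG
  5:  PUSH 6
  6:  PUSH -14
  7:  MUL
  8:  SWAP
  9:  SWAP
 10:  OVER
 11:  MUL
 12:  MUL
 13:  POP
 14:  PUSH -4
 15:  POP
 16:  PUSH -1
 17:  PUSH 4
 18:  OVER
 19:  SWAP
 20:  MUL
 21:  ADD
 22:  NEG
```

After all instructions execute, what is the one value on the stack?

PUSH 11  : 11
DUP      : 11 11
MUL      : 121
NEG      : -121
PUSH 6   : -121 6
PUSH -14 : -121 6 -14
MUL      : -121 -84
SWAP     : -84 -121
SWAP     : -121 -84
OVER     : -121 -84 -121
MUL      : -121 10164
MUL      : -1229844
POP      : (empty)
PUSH -4  : -4
POP      : (empty)
PUSH -1  : -1
PUSH 4   : -1 4
OVER     : -1 4 -1
SWAP     : -1 -1 4
MUL      : -1 -4
ADD      : -5
NEG      : 5

5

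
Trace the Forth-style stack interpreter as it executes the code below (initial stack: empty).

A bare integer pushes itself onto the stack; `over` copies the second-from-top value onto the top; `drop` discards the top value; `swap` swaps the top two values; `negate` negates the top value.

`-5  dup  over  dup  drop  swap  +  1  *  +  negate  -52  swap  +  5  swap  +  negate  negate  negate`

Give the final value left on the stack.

32

-5     : [-5]
dup    : [-5, -5]
over   : [-5, -5, -5]
dup    : [-5, -5, -5, -5]
drop   : [-5, -5, -5]
swap   : [-5, -5, -5]
+      : [-5, -10]
1      : [-5, -10, 1]
*      : [-5, -10]
+      : [-15]
negate : [15]
-52    : [15, -52]
swap   : [-52, 15]
+      : [-37]
5      : [-37, 5]
swap   : [5, -37]
+      : [-32]
negate : [32]
negate : [-32]
negate : [32]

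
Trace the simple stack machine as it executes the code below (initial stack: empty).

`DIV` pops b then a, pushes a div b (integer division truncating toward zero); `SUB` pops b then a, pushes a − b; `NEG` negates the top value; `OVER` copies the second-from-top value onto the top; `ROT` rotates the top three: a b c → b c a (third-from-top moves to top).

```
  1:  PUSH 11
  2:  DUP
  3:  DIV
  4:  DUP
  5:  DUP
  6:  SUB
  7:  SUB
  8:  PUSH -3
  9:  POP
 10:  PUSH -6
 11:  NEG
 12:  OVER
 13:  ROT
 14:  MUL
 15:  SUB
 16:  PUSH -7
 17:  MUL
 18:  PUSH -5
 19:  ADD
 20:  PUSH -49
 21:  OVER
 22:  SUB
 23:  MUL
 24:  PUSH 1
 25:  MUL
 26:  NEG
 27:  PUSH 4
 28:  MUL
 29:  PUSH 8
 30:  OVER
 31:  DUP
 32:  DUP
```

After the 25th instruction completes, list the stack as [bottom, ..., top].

PUSH 11  -> 11
DUP      -> 11 11
DIV      -> 1
DUP      -> 1 1
DUP      -> 1 1 1
SUB      -> 1 0
SUB      -> 1
PUSH -3  -> 1 -3
POP      -> 1
PUSH -6  -> 1 -6
NEG      -> 1 6
OVER     -> 1 6 1
ROT      -> 6 1 1
MUL      -> 6 1
SUB      -> 5
PUSH -7  -> 5 -7
MUL      -> -35
PUSH -5  -> -35 -5
ADD      -> -40
PUSH -49 -> -40 -49
OVER     -> -40 -49 -40
SUB      -> -40 -9
MUL      -> 360
PUSH 1   -> 360 1
MUL      -> 360

[360]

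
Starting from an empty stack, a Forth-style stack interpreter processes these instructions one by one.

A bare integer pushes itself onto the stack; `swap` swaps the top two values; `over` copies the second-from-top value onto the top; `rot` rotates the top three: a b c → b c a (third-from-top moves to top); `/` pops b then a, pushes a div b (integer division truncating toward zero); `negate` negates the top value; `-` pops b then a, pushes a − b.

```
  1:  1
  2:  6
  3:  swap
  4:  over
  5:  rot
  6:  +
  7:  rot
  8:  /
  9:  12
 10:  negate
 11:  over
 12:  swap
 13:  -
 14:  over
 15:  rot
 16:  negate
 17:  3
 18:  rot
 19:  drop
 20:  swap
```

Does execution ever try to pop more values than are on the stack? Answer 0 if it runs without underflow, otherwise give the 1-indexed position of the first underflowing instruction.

7

1     [1]
6     [1, 6]
swap  [6, 1]
over  [6, 1, 6]
rot   [1, 6, 6]
+     [1, 12]
rot  — needs 3 operands, stack has 2 → underflow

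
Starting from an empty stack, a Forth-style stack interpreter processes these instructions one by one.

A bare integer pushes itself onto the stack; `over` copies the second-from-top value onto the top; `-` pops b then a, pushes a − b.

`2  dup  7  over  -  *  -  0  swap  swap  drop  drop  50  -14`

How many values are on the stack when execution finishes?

2

2    → [2]
dup  → [2, 2]
7    → [2, 2, 7]
over → [2, 2, 7, 2]
-    → [2, 2, 5]
*    → [2, 10]
-    → [-8]
0    → [-8, 0]
swap → [0, -8]
swap → [-8, 0]
drop → [-8]
drop → []
50   → [50]
-14  → [50, -14]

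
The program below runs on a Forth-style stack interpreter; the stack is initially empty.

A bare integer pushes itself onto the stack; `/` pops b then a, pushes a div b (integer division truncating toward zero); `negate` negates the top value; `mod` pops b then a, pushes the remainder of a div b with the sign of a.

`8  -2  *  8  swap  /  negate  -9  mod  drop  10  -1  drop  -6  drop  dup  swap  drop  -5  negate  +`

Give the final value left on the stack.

15

8      → [8]
-2     → [8, -2]
*      → [-16]
8      → [-16, 8]
swap   → [8, -16]
/      → [0]
negate → [0]
-9     → [0, -9]
mod    → [0]
drop   → []
10     → [10]
-1     → [10, -1]
drop   → [10]
-6     → [10, -6]
drop   → [10]
dup    → [10, 10]
swap   → [10, 10]
drop   → [10]
-5     → [10, -5]
negate → [10, 5]
+      → [15]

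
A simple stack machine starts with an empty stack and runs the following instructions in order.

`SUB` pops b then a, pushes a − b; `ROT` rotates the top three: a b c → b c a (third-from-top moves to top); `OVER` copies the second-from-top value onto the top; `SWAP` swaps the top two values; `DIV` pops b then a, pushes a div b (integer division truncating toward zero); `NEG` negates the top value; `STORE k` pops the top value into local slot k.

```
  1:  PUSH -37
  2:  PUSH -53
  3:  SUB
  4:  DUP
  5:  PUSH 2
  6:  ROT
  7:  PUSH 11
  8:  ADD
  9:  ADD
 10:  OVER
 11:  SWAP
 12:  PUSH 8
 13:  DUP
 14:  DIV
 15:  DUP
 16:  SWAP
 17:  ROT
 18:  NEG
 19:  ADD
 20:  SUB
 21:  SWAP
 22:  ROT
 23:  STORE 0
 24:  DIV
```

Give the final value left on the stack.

PUSH -37 -> -37
PUSH -53 -> -37 -53
SUB      -> 16
DUP      -> 16 16
PUSH 2   -> 16 16 2
ROT      -> 16 2 16
PUSH 11  -> 16 2 16 11
ADD      -> 16 2 27
ADD      -> 16 29
OVER     -> 16 29 16
SWAP     -> 16 16 29
PUSH 8   -> 16 16 29 8
DUP      -> 16 16 29 8 8
DIV      -> 16 16 29 1
DUP      -> 16 16 29 1 1
SWAP     -> 16 16 29 1 1
ROT      -> 16 16 1 1 29
NEG      -> 16 16 1 1 -29
ADD      -> 16 16 1 -28
SUB      -> 16 16 29
SWAP     -> 16 29 16
ROT      -> 29 16 16
STORE 0  -> 29 16
DIV      -> 1

1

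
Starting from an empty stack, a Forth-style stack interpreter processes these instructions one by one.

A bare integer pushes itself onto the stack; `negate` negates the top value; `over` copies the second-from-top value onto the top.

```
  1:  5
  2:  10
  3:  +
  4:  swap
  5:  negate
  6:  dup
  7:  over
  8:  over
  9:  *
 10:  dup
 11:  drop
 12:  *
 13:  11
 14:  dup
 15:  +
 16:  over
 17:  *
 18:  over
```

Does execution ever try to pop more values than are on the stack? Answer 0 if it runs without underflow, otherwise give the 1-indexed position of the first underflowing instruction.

5   5
10  5 10
+   15
swap  — needs 2 operands, stack has 1 → underflow

4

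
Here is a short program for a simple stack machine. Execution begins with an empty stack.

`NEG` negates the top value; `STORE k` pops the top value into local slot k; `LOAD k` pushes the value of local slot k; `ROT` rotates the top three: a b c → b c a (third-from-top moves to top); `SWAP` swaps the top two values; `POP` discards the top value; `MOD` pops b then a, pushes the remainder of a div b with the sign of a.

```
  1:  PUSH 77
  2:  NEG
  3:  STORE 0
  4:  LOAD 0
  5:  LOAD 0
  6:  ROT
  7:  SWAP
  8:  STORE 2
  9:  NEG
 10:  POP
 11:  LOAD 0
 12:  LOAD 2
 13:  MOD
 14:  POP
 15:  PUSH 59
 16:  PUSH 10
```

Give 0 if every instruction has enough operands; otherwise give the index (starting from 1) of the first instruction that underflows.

PUSH 77 -> [77]
NEG     -> [-77]
STORE 0 -> []
LOAD 0  -> [-77]
LOAD 0  -> [-77, -77]
ROT  — needs 3 operands, stack has 2 → underflow

6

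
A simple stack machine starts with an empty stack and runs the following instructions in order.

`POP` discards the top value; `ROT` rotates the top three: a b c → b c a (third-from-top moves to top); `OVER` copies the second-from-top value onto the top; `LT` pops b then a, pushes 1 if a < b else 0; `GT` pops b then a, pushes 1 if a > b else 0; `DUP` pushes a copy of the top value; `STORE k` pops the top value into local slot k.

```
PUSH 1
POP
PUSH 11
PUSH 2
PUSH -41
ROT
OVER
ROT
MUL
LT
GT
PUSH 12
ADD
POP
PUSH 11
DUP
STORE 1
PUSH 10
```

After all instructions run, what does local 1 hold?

11

PUSH 1   -> [1]
POP      -> []
PUSH 11  -> [11]
PUSH 2   -> [11, 2]
PUSH -41 -> [11, 2, -41]
ROT      -> [2, -41, 11]
OVER     -> [2, -41, 11, -41]
ROT      -> [2, 11, -41, -41]
MUL      -> [2, 11, 1681]
LT       -> [2, 1]
GT       -> [1]
PUSH 12  -> [1, 12]
ADD      -> [13]
POP      -> []
PUSH 11  -> [11]
DUP      -> [11, 11]
STORE 1  -> [11]
PUSH 10  -> [11, 10]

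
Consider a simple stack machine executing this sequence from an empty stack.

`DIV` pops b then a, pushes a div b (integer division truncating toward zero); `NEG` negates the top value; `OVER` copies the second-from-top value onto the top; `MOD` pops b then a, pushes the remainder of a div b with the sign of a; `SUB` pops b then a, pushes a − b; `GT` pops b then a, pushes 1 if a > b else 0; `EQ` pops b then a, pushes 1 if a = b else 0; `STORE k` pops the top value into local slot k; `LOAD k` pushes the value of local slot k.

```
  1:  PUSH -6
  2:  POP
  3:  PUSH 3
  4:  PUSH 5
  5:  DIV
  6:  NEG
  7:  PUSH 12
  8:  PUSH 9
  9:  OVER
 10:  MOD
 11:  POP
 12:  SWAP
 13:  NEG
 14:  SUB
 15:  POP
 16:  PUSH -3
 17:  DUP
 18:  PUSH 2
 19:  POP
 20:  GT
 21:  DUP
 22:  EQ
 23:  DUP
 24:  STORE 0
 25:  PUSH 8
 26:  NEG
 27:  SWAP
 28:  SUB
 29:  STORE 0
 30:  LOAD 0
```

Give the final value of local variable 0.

PUSH -6 → [-6]
POP     → []
PUSH 3  → [3]
PUSH 5  → [3, 5]
DIV     → [0]
NEG     → [0]
PUSH 12 → [0, 12]
PUSH 9  → [0, 12, 9]
OVER    → [0, 12, 9, 12]
MOD     → [0, 12, 9]
POP     → [0, 12]
SWAP    → [12, 0]
NEG     → [12, 0]
SUB     → [12]
POP     → []
PUSH -3 → [-3]
DUP     → [-3, -3]
PUSH 2  → [-3, -3, 2]
POP     → [-3, -3]
GT      → [0]
DUP     → [0, 0]
EQ      → [1]
DUP     → [1, 1]
STORE 0 → [1]
PUSH 8  → [1, 8]
NEG     → [1, -8]
SWAP    → [-8, 1]
SUB     → [-9]
STORE 0 → []
LOAD 0  → [-9]

-9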